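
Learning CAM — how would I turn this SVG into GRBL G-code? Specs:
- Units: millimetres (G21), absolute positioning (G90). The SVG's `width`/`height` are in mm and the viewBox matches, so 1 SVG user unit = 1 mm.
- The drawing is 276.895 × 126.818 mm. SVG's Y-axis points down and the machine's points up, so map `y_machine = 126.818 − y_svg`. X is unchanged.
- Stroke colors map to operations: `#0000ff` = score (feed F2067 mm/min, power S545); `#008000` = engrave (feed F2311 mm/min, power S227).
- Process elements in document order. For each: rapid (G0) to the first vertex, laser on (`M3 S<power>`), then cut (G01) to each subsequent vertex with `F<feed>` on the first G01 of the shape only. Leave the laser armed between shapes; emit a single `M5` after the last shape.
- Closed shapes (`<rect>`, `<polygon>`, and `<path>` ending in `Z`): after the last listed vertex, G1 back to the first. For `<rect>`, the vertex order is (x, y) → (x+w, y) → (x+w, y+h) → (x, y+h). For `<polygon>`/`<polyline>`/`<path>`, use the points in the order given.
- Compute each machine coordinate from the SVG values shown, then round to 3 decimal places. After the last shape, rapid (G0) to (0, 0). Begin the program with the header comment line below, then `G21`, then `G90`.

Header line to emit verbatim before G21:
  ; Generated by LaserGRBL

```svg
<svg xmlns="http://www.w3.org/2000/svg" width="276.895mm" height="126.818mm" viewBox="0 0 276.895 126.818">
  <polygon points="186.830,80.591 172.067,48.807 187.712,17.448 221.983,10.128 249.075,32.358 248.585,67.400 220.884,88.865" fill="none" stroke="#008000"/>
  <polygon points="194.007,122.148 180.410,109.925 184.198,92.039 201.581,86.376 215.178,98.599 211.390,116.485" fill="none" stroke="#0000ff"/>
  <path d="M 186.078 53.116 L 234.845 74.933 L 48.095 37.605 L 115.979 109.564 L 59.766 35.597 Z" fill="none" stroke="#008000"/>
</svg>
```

; Generated by LaserGRBL
G21
G90
G0 X186.830 Y46.227
M3 S227
G01 X172.067 Y78.011 F2311
G01 X187.712 Y109.370
G01 X221.983 Y116.690
G01 X249.075 Y94.460
G01 X248.585 Y59.418
G01 X220.884 Y37.953
G01 X186.830 Y46.227
G0 X194.007 Y4.670
M3 S545
G01 X180.410 Y16.893 F2067
G01 X184.198 Y34.779
G01 X201.581 Y40.442
G01 X215.178 Y28.219
G01 X211.390 Y10.333
G01 X194.007 Y4.670
G0 X186.078 Y73.702
M3 S227
G01 X234.845 Y51.885 F2311
G01 X48.095 Y89.213
G01 X115.979 Y17.254
G01 X59.766 Y91.221
G01 X186.078 Y73.702
M5
G0 X0.000 Y0.000

Since the viewBox matches the mm dimensions, user units are millimetres directly. The only transform is the Y-flip y_m = 126.818 − y_svg.

Shape 1 is a regular polygon drawn with `<polygon>`. Its stroke #008000 means engrave at S227, F2311. After flipping Y the toolpath is (186.830,46.227) → (172.067,78.011) → (187.712,109.370) → (221.983,116.690) → (249.075,94.460) → (248.585,59.418) → (220.884,37.953) → (186.830,46.227), returning to the start.

Shape 2 is a regular polygon drawn with `<polygon>`. Its stroke #0000ff means score at S545, F2067. After flipping Y the toolpath is (194.007,4.670) → (180.410,16.893) → (184.198,34.779) → (201.581,40.442) → (215.178,28.219) → (211.390,10.333) → (194.007,4.670), returning to the start.

Shape 3 is a closed polygon drawn with `<path>`. Its stroke #008000 means engrave at S227, F2311. After flipping Y the toolpath is (186.078,73.702) → (234.845,51.885) → (48.095,89.213) → (115.979,17.254) → (59.766,91.221) → (186.078,73.702), returning to the start.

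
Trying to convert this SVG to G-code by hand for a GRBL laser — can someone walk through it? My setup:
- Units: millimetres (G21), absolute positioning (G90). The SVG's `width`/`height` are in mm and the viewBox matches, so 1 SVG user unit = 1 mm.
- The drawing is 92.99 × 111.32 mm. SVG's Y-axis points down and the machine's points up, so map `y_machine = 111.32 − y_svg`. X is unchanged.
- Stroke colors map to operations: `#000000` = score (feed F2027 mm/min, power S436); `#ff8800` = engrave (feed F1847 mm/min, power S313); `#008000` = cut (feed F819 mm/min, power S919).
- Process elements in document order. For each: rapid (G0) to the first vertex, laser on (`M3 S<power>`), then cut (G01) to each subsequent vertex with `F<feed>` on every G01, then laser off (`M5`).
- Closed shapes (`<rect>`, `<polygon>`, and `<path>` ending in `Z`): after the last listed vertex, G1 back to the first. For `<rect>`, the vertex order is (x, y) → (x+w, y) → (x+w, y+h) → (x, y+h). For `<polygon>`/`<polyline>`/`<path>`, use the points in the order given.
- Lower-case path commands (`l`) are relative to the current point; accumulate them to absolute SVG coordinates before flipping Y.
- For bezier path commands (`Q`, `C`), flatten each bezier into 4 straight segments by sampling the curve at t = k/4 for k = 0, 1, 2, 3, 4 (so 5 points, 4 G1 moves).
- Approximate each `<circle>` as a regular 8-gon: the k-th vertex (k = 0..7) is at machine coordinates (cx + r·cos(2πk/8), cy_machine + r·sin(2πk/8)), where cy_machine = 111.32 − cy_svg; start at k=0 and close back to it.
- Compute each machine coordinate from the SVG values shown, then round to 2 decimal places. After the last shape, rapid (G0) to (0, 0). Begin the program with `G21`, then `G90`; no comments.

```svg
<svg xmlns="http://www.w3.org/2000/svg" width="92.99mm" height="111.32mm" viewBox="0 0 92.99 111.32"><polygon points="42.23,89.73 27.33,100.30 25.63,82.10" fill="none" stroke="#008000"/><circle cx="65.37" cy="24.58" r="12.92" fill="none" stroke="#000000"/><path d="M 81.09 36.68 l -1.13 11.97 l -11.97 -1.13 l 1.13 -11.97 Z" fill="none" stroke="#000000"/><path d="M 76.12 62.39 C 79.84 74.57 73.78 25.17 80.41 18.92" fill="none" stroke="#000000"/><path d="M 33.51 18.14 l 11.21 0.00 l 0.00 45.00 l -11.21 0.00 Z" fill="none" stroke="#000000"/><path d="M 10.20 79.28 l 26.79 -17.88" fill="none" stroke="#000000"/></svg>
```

Since the viewBox matches the mm dimensions, user units are millimetres directly. The only transform is the Y-flip y_m = 111.32 − y_svg.

Shape 1 is a regular polygon drawn with `<polygon>`. Its stroke #008000 means cut at S919, F819. After flipping Y the toolpath is (42.23,21.59) → (27.33,11.02) → (25.63,29.22) → (42.23,21.59), returning to the start.

Shape 2 is a circle drawn with `<circle>`. Its stroke #000000 means score at S436, F2027. After flipping Y the toolpath is (78.29,86.74) → (74.51,95.88) → (65.37,99.66) → (56.23,95.88) → (52.45,86.74) → (56.23,77.60) → (65.37,73.82) → (74.51,77.60) → (78.29,86.74), returning to the start.

Shape 3 is a regular polygon drawn with `<path>`. Its stroke #000000 means score at S436, F2027. After flipping Y the toolpath is (81.09,74.64) → (79.96,62.67) → (67.99,63.80) → (69.12,75.77) → (81.09,74.64), returning to the start.

Shape 4 is a cubic bezier drawn with `<path>`. Its stroke #000000 means score at S436, F2027. After flipping Y the toolpath is (76.12,48.93) → (77.43,49.70) → (77.17,63.75) → (77.47,81.26) → (80.41,92.40).

Shape 5 is a rectangle drawn with `<path>`. Its stroke #000000 means score at S436, F2027. After flipping Y the toolpath is (33.51,93.18) → (44.72,93.18) → (44.72,48.18) → (33.51,48.18) → (33.51,93.18), returning to the start.

Shape 6 is a line segment drawn with `<path>`. Its stroke #000000 means score at S436, F2027. After flipping Y the toolpath is (10.20,32.04) → (36.99,49.92).

G21
G90
G0 X42.23 Y21.59
M3 S919
G01 X27.33 Y11.02 F819
G01 X25.63 Y29.22 F819
G01 X42.23 Y21.59 F819
M5
G0 X78.29 Y86.74
M3 S436
G01 X74.51 Y95.88 F2027
G01 X65.37 Y99.66 F2027
G01 X56.23 Y95.88 F2027
G01 X52.45 Y86.74 F2027
G01 X56.23 Y77.60 F2027
G01 X65.37 Y73.82 F2027
G01 X74.51 Y77.60 F2027
G01 X78.29 Y86.74 F2027
M5
G0 X81.09 Y74.64
M3 S436
G01 X79.96 Y62.67 F2027
G01 X67.99 Y63.80 F2027
G01 X69.12 Y75.77 F2027
G01 X81.09 Y74.64 F2027
M5
G0 X76.12 Y48.93
M3 S436
G01 X77.43 Y49.70 F2027
G01 X77.17 Y63.75 F2027
G01 X77.47 Y81.26 F2027
G01 X80.41 Y92.40 F2027
M5
G0 X33.51 Y93.18
M3 S436
G01 X44.72 Y93.18 F2027
G01 X44.72 Y48.18 F2027
G01 X33.51 Y48.18 F2027
G01 X33.51 Y93.18 F2027
M5
G0 X10.20 Y32.04
M3 S436
G01 X36.99 Y49.92 F2027
M5
G0 X0.00 Y0.00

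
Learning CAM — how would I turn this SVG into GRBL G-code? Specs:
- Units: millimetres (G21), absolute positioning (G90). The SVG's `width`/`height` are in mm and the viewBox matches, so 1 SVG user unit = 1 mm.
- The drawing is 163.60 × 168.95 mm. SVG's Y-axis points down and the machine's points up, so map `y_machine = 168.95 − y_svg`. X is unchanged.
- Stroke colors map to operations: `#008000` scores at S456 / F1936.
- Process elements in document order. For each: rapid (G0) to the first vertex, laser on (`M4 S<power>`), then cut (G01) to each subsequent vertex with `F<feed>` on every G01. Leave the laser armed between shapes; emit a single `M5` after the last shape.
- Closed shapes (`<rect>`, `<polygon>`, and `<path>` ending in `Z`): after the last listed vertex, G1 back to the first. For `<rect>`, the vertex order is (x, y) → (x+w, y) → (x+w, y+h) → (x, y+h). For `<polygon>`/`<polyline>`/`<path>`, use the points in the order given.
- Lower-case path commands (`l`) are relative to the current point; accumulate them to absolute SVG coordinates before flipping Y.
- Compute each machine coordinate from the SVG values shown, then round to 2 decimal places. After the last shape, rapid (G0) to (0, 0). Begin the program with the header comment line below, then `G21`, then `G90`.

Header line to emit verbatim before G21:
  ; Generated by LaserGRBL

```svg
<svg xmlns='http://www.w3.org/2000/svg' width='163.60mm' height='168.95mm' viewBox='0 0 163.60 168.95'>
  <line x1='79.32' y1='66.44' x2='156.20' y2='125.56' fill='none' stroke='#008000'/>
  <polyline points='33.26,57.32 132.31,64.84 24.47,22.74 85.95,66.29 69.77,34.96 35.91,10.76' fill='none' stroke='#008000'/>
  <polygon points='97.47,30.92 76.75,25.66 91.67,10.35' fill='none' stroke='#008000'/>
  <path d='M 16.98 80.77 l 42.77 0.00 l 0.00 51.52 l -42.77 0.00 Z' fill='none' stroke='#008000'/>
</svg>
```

Since the viewBox matches the mm dimensions, user units are millimetres directly. The only transform is the Y-flip y_m = 168.95 − y_svg.

Shape 1 is a line segment drawn with `<line>`. Its stroke #008000 means score at S456, F1936. After flipping Y the toolpath is (79.32,102.51) → (156.20,43.39).

Shape 2 is a open polyline drawn with `<polyline>`. Its stroke #008000 means score at S456, F1936. After flipping Y the toolpath is (33.26,111.63) → (132.31,104.11) → (24.47,146.21) → (85.95,102.66) → (69.77,133.99) → (35.91,158.19).

Shape 3 is a regular polygon drawn with `<polygon>`. Its stroke #008000 means score at S456, F1936. After flipping Y the toolpath is (97.47,138.03) → (76.75,143.29) → (91.67,158.60) → (97.47,138.03), returning to the start.

Shape 4 is a rectangle drawn with `<path>`. Its stroke #008000 means score at S456, F1936. After flipping Y the toolpath is (16.98,88.18) → (59.75,88.18) → (59.75,36.66) → (16.98,36.66) → (16.98,88.18), returning to the start.

; Generated by LaserGRBL
G21
G90
G0 X79.32 Y102.51
M4 S456
G01 X156.20 Y43.39 F1936
G0 X33.26 Y111.63
M4 S456
G01 X132.31 Y104.11 F1936
G01 X24.47 Y146.21 F1936
G01 X85.95 Y102.66 F1936
G01 X69.77 Y133.99 F1936
G01 X35.91 Y158.19 F1936
G0 X97.47 Y138.03
M4 S456
G01 X76.75 Y143.29 F1936
G01 X91.67 Y158.60 F1936
G01 X97.47 Y138.03 F1936
G0 X16.98 Y88.18
M4 S456
G01 X59.75 Y88.18 F1936
G01 X59.75 Y36.66 F1936
G01 X16.98 Y36.66 F1936
G01 X16.98 Y88.18 F1936
M5
G0 X0.00 Y0.00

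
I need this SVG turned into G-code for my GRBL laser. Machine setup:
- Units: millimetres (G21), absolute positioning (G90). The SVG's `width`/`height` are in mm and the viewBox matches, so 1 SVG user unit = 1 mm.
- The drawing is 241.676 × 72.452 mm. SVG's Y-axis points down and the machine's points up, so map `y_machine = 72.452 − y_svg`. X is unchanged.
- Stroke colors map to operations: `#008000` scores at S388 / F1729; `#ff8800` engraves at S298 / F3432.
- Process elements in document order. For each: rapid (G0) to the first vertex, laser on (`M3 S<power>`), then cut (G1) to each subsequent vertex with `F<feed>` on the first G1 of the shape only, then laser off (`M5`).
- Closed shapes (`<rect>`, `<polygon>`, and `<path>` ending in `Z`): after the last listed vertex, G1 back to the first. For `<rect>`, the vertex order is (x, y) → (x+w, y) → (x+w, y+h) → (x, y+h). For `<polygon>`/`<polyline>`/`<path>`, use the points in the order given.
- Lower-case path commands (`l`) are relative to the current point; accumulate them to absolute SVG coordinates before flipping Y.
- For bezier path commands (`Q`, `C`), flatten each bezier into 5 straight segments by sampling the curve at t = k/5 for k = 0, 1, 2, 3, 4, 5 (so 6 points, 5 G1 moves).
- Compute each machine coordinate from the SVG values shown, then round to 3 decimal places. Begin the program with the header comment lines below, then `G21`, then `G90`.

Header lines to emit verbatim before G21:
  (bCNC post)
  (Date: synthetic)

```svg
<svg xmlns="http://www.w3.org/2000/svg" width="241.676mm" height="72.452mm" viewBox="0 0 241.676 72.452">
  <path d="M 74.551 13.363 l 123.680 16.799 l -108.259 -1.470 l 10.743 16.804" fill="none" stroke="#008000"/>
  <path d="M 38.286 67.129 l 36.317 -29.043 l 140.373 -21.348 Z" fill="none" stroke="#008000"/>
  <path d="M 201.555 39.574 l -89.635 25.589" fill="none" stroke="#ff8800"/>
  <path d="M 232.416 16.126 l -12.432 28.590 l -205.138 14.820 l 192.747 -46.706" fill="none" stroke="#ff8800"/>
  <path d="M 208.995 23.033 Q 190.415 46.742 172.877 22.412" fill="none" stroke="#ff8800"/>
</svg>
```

(bCNC post)
(Date: synthetic)
G21
G90
G0 X74.551 Y59.089
M3 S388
G1 X198.231 Y42.290 F1729
G1 X89.972 Y43.760
G1 X100.715 Y26.956
M5
G0 X38.286 Y5.323
M3 S388
G1 X74.603 Y34.366 F1729
G1 X214.976 Y55.714
G1 X38.286 Y5.323
M5
G0 X201.555 Y32.878
M3 S298
G1 X111.920 Y7.289 F3432
M5
G0 X232.416 Y56.326
M3 S298
G1 X219.984 Y27.736 F3432
G1 X14.846 Y12.916
G1 X207.593 Y59.622
M5
G0 X208.995 Y49.419
M3 S298
G1 X201.605 Y41.857 F3432
G1 X194.298 Y38.138
G1 X187.074 Y38.262
G1 X179.934 Y42.230
G1 X172.877 Y50.040
M5

viewBox `0 0 241.676 72.452` with mm width/height → 1 unit = 1 mm. Flip: y_m = 72.452 − y_svg.

**Shape 1** — `<path>` open polyline, stroke `#008000` → score (S388, F1729). Machine vertices: (74.551,59.089) → (198.231,42.290) → (89.972,43.760) → (100.715,26.956). Open path.

**Shape 2** — `<path>` closed polygon, stroke `#008000` → score (S388, F1729). Machine vertices: (38.286,5.323) → (74.603,34.366) → (214.976,55.714) → (38.286,5.323). Closed: final G1 returns to the first vertex.

**Shape 3** — `<path>` line segment, stroke `#ff8800` → engrave (S298, F3432). Machine vertices: (201.555,32.878) → (111.920,7.289). Open path.

**Shape 4** — `<path>` open polyline, stroke `#ff8800` → engrave (S298, F3432). Machine vertices: (232.416,56.326) → (219.984,27.736) → (14.846,12.916) → (207.593,59.622). Open path.

**Shape 5** — `<path>` quadratic bezier, stroke `#ff8800` → engrave (S298, F3432). Control points (SVG): P0=(208.995,23.033), P1=(190.415,46.742), P2=(172.877,22.412); sampled at t=k/5. Machine vertices: (208.995,49.419) → (201.605,41.857) → (194.298,38.138) → (187.074,38.262) → (179.934,42.230) → (172.877,50.040). Open path.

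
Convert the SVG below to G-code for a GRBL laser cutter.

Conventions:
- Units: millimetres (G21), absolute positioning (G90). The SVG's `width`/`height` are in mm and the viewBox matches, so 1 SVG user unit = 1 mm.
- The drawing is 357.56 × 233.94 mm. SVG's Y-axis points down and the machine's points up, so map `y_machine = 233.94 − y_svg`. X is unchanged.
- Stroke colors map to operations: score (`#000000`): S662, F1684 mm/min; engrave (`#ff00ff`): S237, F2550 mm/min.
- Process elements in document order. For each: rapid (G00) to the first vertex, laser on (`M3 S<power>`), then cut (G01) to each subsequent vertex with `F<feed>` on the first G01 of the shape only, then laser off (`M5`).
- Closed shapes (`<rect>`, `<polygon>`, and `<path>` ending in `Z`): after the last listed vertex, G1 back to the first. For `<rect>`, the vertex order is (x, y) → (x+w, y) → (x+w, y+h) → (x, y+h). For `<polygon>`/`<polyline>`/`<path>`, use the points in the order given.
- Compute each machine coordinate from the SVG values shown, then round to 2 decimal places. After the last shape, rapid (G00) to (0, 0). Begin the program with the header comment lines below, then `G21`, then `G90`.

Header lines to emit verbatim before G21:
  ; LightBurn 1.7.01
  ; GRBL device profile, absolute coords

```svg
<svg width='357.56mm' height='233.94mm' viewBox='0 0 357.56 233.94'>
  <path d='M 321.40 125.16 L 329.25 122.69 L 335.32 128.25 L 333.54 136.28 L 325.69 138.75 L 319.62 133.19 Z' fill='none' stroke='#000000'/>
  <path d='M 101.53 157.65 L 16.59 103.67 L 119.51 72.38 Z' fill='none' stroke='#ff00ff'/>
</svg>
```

Since the viewBox matches the mm dimensions, user units are millimetres directly. The only transform is the Y-flip y_m = 233.94 − y_svg.

Shape 1 is a regular polygon drawn with `<path>`. Its stroke #000000 means score at S662, F1684. After flipping Y the toolpath is (321.40,108.78) → (329.25,111.25) → (335.32,105.69) → (333.54,97.66) → (325.69,95.19) → (319.62,100.75) → (321.40,108.78), returning to the start.

Shape 2 is a closed polygon drawn with `<path>`. Its stroke #ff00ff means engrave at S237, F2550. After flipping Y the toolpath is (101.53,76.29) → (16.59,130.27) → (119.51,161.56) → (101.53,76.29), returning to the start.

; LightBurn 1.7.01
; GRBL device profile, absolute coords
G21
G90
G00 X321.40 Y108.78
M3 S662
G01 X329.25 Y111.25 F1684
G01 X335.32 Y105.69
G01 X333.54 Y97.66
G01 X325.69 Y95.19
G01 X319.62 Y100.75
G01 X321.40 Y108.78
M5
G00 X101.53 Y76.29
M3 S237
G01 X16.59 Y130.27 F2550
G01 X119.51 Y161.56
G01 X101.53 Y76.29
M5
G00 X0.00 Y0.00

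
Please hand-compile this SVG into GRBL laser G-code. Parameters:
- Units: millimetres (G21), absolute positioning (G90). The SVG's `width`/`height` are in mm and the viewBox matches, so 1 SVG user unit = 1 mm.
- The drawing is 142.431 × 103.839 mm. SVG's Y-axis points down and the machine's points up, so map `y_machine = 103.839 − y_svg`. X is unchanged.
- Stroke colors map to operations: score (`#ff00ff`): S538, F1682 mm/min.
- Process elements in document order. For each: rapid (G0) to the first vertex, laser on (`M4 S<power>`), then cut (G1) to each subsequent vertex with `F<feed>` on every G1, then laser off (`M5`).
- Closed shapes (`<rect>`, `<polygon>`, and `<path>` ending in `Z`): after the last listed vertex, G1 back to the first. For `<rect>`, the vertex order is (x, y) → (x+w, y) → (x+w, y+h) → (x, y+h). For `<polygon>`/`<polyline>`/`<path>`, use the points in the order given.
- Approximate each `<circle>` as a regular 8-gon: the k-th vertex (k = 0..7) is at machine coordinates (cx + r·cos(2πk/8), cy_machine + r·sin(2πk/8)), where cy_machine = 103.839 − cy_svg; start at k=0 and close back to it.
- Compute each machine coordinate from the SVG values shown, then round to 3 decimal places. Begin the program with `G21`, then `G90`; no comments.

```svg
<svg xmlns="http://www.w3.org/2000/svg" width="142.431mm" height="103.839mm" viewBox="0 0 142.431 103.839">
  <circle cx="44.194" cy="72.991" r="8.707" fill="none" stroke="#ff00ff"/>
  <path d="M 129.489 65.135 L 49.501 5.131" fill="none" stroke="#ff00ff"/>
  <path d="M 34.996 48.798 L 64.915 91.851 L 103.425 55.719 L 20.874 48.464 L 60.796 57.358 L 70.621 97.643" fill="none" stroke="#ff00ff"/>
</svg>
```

G21
G90
G0 X52.901 Y30.848
M4 S538
G1 X50.351 Y37.005 F1682
G1 X44.194 Y39.555 F1682
G1 X38.037 Y37.005 F1682
G1 X35.487 Y30.848 F1682
G1 X38.037 Y24.691 F1682
G1 X44.194 Y22.141 F1682
G1 X50.351 Y24.691 F1682
G1 X52.901 Y30.848 F1682
M5
G0 X129.489 Y38.704
M4 S538
G1 X49.501 Y98.708 F1682
M5
G0 X34.996 Y55.041
M4 S538
G1 X64.915 Y11.988 F1682
G1 X103.425 Y48.120 F1682
G1 X20.874 Y55.375 F1682
G1 X60.796 Y46.481 F1682
G1 X70.621 Y6.196 F1682
M5

Since the viewBox matches the mm dimensions, user units are millimetres directly. The only transform is the Y-flip y_m = 103.839 − y_svg.

Shape 1 is a circle drawn with `<circle>`. Its stroke #ff00ff means score at S538, F1682. After flipping Y the toolpath is (52.901,30.848) → (50.351,37.005) → (44.194,39.555) → (38.037,37.005) → (35.487,30.848) → (38.037,24.691) → (44.194,22.141) → (50.351,24.691) → (52.901,30.848), returning to the start.

Shape 2 is a line segment drawn with `<path>`. Its stroke #ff00ff means score at S538, F1682. After flipping Y the toolpath is (129.489,38.704) → (49.501,98.708).

Shape 3 is a open polyline drawn with `<path>`. Its stroke #ff00ff means score at S538, F1682. After flipping Y the toolpath is (34.996,55.041) → (64.915,11.988) → (103.425,48.120) → (20.874,55.375) → (60.796,46.481) → (70.621,6.196).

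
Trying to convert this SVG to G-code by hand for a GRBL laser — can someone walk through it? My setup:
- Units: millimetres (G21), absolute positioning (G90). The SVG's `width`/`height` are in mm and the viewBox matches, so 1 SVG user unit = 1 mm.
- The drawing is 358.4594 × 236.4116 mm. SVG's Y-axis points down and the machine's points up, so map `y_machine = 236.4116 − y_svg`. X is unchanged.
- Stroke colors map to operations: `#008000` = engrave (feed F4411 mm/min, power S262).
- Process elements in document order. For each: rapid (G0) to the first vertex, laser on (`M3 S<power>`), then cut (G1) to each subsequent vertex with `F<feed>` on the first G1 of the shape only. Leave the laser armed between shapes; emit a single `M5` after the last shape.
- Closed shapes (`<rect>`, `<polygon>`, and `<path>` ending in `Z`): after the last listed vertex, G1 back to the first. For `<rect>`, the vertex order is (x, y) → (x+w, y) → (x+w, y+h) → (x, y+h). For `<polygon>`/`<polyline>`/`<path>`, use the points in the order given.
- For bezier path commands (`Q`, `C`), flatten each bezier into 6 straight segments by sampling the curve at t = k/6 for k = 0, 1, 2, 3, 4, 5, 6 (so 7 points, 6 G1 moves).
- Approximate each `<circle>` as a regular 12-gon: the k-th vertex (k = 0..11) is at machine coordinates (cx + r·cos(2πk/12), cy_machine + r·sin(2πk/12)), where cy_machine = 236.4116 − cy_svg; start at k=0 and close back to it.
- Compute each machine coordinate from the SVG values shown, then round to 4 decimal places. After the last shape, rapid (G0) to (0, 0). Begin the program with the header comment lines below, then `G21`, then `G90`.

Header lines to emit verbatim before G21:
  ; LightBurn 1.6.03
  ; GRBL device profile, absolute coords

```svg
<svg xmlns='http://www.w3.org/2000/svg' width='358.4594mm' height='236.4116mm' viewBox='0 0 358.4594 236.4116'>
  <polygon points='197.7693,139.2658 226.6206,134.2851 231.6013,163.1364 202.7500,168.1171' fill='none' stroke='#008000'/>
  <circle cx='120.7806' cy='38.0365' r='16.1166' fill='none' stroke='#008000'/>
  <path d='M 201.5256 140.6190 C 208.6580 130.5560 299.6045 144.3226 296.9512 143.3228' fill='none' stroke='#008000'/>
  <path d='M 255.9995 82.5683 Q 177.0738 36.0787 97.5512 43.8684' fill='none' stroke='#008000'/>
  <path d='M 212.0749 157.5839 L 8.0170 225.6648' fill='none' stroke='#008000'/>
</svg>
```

; LightBurn 1.6.03
; GRBL device profile, absolute coords
G21
G90
G0 X197.7693 Y97.1458
M3 S262
G1 X226.6206 Y102.1265 F4411
G1 X231.6013 Y73.2752
G1 X202.7500 Y68.2945
G1 X197.7693 Y97.1458
G0 X136.8972 Y198.3751
M3 S262
G1 X134.7380 Y206.4334 F4411
G1 X128.8389 Y212.3325
G1 X120.7806 Y214.4917
G1 X112.7223 Y212.3325
G1 X106.8232 Y206.4334
G1 X104.6640 Y198.3751
G1 X106.8232 Y190.3168
G1 X112.7223 Y184.4177
G1 X120.7806 Y182.2585
G1 X128.8389 Y184.4177
G1 X134.7380 Y190.3168
G1 X136.8972 Y198.3751
G0 X201.5256 Y95.7926
M3 S262
G1 X211.2549 Y99.0170 F4411
G1 X230.0251 Y99.3419
G1 X252.9080 Y97.8394
G1 X274.9755 Y95.5817
G1 X291.2992 Y93.6407
G1 X296.9512 Y93.0888
G0 X255.9995 Y153.8433
M3 S262
G1 X229.6744 Y167.8321 F4411
G1 X203.3160 Y178.8053
G1 X176.9246 Y186.7631
G1 X150.4999 Y191.7053
G1 X124.0422 Y193.6320
G1 X97.5512 Y192.5432
G0 X212.0749 Y78.8277
M3 S262
G1 X8.0170 Y10.7468 F4411
M5
G0 X0.0000 Y0.0000

viewBox `0 0 358.4594 236.4116` with mm width/height → 1 unit = 1 mm. Flip: y_m = 236.4116 − y_svg.

**Shape 1** — `<polygon>` regular polygon, stroke `#008000` → engrave (S262, F4411). Machine vertices: (197.7693,97.1458) → (226.6206,102.1265) → (231.6013,73.2752) → (202.7500,68.2945) → (197.7693,97.1458). Closed: final G1 returns to the first vertex.

**Shape 2** — `<circle>` circle, stroke `#008000` → engrave (S262, F4411). Machine vertices: (136.8972,198.3751) → (134.7380,206.4334) → (128.8389,212.3325) → (120.7806,214.4917) → (112.7223,212.3325) → (106.8232,206.4334) → (104.6640,198.3751) → (106.8232,190.3168) → (112.7223,184.4177) → (120.7806,182.2585) → (128.8389,184.4177) → (134.7380,190.3168) → (136.8972,198.3751). Closed: final G1 returns to the first vertex.

**Shape 3** — `<path>` cubic bezier, stroke `#008000` → engrave (S262, F4411). Control points (SVG): P0=(201.5256,140.6190), P1=(208.6580,130.5560), P2=(299.6045,144.3226), P3=(296.9512,143.3228); sampled at t=k/6. Machine vertices: (201.5256,95.7926) → (211.2549,99.0170) → (230.0251,99.3419) → (252.9080,97.8394) → (274.9755,95.5817) → (291.2992,93.6407) → (296.9512,93.0888). Open path.

**Shape 4** — `<path>` quadratic bezier, stroke `#008000` → engrave (S262, F4411). Control points (SVG): P0=(255.9995,82.5683), P1=(177.0738,36.0787), P2=(97.5512,43.8684); sampled at t=k/6. Machine vertices: (255.9995,153.8433) → (229.6744,167.8321) → (203.3160,178.8053) → (176.9246,186.7631) → (150.4999,191.7053) → (124.0422,193.6320) → (97.5512,192.5432). Open path.

**Shape 5** — `<path>` line segment, stroke `#008000` → engrave (S262, F4411). Machine vertices: (212.0749,78.8277) → (8.0170,10.7468). Open path.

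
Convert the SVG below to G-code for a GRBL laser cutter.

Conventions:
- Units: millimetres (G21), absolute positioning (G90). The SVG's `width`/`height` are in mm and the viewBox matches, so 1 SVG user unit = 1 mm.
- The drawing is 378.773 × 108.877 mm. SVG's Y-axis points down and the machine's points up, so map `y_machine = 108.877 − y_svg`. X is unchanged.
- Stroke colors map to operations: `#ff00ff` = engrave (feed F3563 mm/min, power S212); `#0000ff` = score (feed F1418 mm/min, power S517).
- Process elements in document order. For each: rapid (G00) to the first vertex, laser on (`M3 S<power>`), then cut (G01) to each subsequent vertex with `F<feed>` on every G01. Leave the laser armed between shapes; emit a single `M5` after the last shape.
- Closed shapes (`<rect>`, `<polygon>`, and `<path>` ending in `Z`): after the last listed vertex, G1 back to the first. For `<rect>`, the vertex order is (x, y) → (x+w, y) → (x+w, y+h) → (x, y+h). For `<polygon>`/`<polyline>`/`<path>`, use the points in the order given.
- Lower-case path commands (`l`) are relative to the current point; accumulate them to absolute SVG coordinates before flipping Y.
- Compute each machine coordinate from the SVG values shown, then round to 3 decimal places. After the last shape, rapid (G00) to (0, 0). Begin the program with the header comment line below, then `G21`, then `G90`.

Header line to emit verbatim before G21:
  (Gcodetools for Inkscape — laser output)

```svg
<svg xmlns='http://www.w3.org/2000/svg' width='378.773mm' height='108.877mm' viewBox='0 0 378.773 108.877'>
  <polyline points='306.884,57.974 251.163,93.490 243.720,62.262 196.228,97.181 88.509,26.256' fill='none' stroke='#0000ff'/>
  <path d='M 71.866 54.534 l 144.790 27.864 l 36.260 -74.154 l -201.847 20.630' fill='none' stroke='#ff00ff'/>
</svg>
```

Since the viewBox matches the mm dimensions, user units are millimetres directly. The only transform is the Y-flip y_m = 108.877 − y_svg.

Shape 1 is a open polyline drawn with `<polyline>`. Its stroke #0000ff means score at S517, F1418. After flipping Y the toolpath is (306.884,50.903) → (251.163,15.387) → (243.720,46.615) → (196.228,11.696) → (88.509,82.621).

Shape 2 is a open polyline drawn with `<path>`. Its stroke #ff00ff means engrave at S212, F3563. After flipping Y the toolpath is (71.866,54.343) → (216.656,26.479) → (252.916,100.633) → (51.069,80.003).

(Gcodetools for Inkscape — laser output)
G21
G90
G00 X306.884 Y50.903
M3 S517
G01 X251.163 Y15.387 F1418
G01 X243.720 Y46.615 F1418
G01 X196.228 Y11.696 F1418
G01 X88.509 Y82.621 F1418
G00 X71.866 Y54.343
M3 S212
G01 X216.656 Y26.479 F3563
G01 X252.916 Y100.633 F3563
G01 X51.069 Y80.003 F3563
M5
G00 X0.000 Y0.000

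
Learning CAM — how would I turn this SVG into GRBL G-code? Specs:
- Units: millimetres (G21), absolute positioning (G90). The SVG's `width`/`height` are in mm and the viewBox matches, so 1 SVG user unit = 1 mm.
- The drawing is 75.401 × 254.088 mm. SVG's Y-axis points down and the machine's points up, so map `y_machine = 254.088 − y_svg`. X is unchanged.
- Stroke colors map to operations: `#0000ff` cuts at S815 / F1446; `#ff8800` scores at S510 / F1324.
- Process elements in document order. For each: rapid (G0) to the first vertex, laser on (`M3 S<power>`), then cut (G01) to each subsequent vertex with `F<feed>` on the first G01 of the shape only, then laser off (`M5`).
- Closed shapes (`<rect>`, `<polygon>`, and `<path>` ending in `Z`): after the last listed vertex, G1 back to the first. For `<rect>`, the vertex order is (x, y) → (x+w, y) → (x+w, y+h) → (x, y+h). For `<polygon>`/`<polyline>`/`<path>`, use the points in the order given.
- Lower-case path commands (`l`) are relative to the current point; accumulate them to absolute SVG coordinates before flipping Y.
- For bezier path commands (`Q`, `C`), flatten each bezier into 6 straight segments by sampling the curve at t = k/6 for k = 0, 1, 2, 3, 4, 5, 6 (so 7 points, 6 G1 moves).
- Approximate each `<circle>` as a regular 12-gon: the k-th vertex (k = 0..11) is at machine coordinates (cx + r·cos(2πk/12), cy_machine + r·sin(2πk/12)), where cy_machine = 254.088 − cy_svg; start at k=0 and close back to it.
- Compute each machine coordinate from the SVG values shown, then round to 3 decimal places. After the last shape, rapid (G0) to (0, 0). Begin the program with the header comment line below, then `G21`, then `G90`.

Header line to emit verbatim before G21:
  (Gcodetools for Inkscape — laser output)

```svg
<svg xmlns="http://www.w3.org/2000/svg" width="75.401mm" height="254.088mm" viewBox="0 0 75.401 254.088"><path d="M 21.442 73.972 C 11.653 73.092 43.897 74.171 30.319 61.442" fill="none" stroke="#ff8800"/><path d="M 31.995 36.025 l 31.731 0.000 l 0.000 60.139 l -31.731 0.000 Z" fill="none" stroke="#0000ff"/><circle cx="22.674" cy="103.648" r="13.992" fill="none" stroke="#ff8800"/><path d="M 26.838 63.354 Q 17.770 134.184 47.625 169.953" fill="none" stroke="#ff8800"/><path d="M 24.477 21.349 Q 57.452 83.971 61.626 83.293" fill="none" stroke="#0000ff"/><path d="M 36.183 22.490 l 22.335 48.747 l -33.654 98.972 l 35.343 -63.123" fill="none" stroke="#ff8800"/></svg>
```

1 u = 1 mm; y_m = 254.088 − y.

[1] `<path>` cubic bezier, #ff8800→score S510 F1324: (21.442,180.116) → (19.644,180.466) → (22.410,180.927) → (27.301,181.938) → (31.877,183.936) → (33.696,187.359) → (30.319,192.646)

[2] `<path>` rectangle, #0000ff→cut S815 F1446: (31.995,218.063) → (63.726,218.063) → (63.726,157.924) → (31.995,157.924) → (31.995,218.063) (closed)

[3] `<circle>` circle, #ff8800→score S510 F1324: (36.666,150.440) → (34.791,157.436) → (29.670,162.557) → (22.674,164.432) → (15.678,162.557) → (10.557,157.436) → (8.682,150.440) → (10.557,143.444) → (15.678,138.323) → (22.674,136.448) → (29.670,138.323) → (34.791,143.444) → (36.666,150.440) (closed)

[4] `<path>` quadratic bezier, #ff8800→score S510 F1324: (26.838,190.734) → (24.897,168.098) → (25.117,147.410) → (27.501,128.669) → (32.046,111.877) → (38.755,97.032) → (47.625,84.135)

[5] `<path>` quadratic bezier, #0000ff→cut S815 F1446: (24.477,232.739) → (34.669,213.623) → (43.260,198.024) → (50.252,185.942) → (55.643,177.376) → (59.435,172.327) → (61.626,170.795)

[6] `<path>` open polyline, #ff8800→score S510 F1324: (36.183,231.598) → (58.518,182.851) → (24.864,83.879) → (60.207,147.002)

(Gcodetools for Inkscape — laser output)
G21
G90
G0 X21.442 Y180.116
M3 S510
G01 X19.644 Y180.466 F1324
G01 X22.410 Y180.927
G01 X27.301 Y181.938
G01 X31.877 Y183.936
G01 X33.696 Y187.359
G01 X30.319 Y192.646
M5
G0 X31.995 Y218.063
M3 S815
G01 X63.726 Y218.063 F1446
G01 X63.726 Y157.924
G01 X31.995 Y157.924
G01 X31.995 Y218.063
M5
G0 X36.666 Y150.440
M3 S510
G01 X34.791 Y157.436 F1324
G01 X29.670 Y162.557
G01 X22.674 Y164.432
G01 X15.678 Y162.557
G01 X10.557 Y157.436
G01 X8.682 Y150.440
G01 X10.557 Y143.444
G01 X15.678 Y138.323
G01 X22.674 Y136.448
G01 X29.670 Y138.323
G01 X34.791 Y143.444
G01 X36.666 Y150.440
M5
G0 X26.838 Y190.734
M3 S510
G01 X24.897 Y168.098 F1324
G01 X25.117 Y147.410
G01 X27.501 Y128.669
G01 X32.046 Y111.877
G01 X38.755 Y97.032
G01 X47.625 Y84.135
M5
G0 X24.477 Y232.739
M3 S815
G01 X34.669 Y213.623 F1446
G01 X43.260 Y198.024
G01 X50.252 Y185.942
G01 X55.643 Y177.376
G01 X59.435 Y172.327
G01 X61.626 Y170.795
M5
G0 X36.183 Y231.598
M3 S510
G01 X58.518 Y182.851 F1324
G01 X24.864 Y83.879
G01 X60.207 Y147.002
M5
G0 X0.000 Y0.000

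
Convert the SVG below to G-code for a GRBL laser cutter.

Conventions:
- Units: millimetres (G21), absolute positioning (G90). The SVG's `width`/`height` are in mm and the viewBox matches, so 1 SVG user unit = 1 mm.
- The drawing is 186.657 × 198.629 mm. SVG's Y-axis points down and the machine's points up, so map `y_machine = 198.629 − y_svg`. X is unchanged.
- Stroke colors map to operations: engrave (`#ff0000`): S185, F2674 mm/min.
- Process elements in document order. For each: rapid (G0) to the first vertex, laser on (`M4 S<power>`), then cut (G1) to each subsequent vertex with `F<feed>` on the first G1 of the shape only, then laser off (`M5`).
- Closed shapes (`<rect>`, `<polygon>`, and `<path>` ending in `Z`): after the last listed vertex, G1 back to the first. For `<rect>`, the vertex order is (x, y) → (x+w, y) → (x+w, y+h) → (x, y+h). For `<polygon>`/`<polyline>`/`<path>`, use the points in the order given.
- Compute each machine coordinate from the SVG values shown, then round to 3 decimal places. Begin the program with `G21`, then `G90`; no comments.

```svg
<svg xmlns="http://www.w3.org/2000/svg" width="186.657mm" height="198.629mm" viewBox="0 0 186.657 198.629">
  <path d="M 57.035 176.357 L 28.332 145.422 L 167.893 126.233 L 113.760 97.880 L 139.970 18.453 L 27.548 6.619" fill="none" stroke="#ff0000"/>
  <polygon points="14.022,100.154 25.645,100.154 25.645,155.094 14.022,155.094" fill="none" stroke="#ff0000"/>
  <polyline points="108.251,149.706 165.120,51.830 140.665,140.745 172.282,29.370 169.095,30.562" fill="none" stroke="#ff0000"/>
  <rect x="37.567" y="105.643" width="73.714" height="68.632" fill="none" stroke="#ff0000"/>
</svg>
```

Since the viewBox matches the mm dimensions, user units are millimetres directly. The only transform is the Y-flip y_m = 198.629 − y_svg.

Shape 1 is a open polyline drawn with `<path>`. Its stroke #ff0000 means engrave at S185, F2674. After flipping Y the toolpath is (57.035,22.272) → (28.332,53.207) → (167.893,72.396) → (113.760,100.749) → (139.970,180.176) → (27.548,192.010).

Shape 2 is a rectangle drawn with `<polygon>`. Its stroke #ff0000 means engrave at S185, F2674. After flipping Y the toolpath is (14.022,98.475) → (25.645,98.475) → (25.645,43.535) → (14.022,43.535) → (14.022,98.475), returning to the start.

Shape 3 is a open polyline drawn with `<polyline>`. Its stroke #ff0000 means engrave at S185, F2674. After flipping Y the toolpath is (108.251,48.923) → (165.120,146.799) → (140.665,57.884) → (172.282,169.259) → (169.095,168.067).

Shape 4 is a rectangle drawn with `<rect>`. Its stroke #ff0000 means engrave at S185, F2674. After flipping Y the toolpath is (37.567,92.986) → (111.281,92.986) → (111.281,24.354) → (37.567,24.354) → (37.567,92.986), returning to the start.

G21
G90
G0 X57.035 Y22.272
M4 S185
G1 X28.332 Y53.207 F2674
G1 X167.893 Y72.396
G1 X113.760 Y100.749
G1 X139.970 Y180.176
G1 X27.548 Y192.010
M5
G0 X14.022 Y98.475
M4 S185
G1 X25.645 Y98.475 F2674
G1 X25.645 Y43.535
G1 X14.022 Y43.535
G1 X14.022 Y98.475
M5
G0 X108.251 Y48.923
M4 S185
G1 X165.120 Y146.799 F2674
G1 X140.665 Y57.884
G1 X172.282 Y169.259
G1 X169.095 Y168.067
M5
G0 X37.567 Y92.986
M4 S185
G1 X111.281 Y92.986 F2674
G1 X111.281 Y24.354
G1 X37.567 Y24.354
G1 X37.567 Y92.986
M5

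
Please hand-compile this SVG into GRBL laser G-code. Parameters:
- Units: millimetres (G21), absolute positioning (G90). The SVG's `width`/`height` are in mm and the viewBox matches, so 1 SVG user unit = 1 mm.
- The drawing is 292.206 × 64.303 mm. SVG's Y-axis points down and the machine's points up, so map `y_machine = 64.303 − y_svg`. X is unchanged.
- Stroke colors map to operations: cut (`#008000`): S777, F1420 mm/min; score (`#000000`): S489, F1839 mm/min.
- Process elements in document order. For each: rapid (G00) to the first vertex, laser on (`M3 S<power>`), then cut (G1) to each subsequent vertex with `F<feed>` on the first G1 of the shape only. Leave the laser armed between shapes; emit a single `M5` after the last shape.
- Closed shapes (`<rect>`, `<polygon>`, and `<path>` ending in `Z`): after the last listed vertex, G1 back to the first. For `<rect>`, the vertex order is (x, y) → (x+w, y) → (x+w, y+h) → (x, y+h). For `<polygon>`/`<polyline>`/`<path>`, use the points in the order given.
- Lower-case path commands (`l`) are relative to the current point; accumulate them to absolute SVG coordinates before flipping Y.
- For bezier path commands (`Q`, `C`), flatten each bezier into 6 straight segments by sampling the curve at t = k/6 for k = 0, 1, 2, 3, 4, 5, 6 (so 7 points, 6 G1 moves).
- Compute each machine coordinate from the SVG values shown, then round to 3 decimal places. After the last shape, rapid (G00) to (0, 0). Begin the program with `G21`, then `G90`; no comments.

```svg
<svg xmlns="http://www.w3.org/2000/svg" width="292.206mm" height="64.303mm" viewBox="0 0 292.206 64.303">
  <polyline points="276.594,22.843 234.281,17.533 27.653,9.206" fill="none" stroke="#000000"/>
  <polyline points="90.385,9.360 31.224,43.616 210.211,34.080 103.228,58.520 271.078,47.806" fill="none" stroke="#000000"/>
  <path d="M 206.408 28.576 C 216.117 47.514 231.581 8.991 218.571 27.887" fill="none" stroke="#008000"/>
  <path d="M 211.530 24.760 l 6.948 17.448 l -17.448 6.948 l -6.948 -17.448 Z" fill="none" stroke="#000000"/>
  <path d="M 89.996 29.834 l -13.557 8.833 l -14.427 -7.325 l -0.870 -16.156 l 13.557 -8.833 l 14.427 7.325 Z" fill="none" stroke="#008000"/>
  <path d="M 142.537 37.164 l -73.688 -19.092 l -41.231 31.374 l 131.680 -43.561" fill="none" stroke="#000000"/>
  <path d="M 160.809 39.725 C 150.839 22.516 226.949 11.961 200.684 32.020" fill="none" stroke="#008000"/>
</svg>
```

G21
G90
G00 X276.594 Y41.460
M3 S489
G1 X234.281 Y46.770 F1839
G1 X27.653 Y55.097
G00 X90.385 Y54.943
M3 S489
G1 X31.224 Y20.687 F1839
G1 X210.211 Y30.223
G1 X103.228 Y5.783
G1 X271.078 Y16.497
G00 X206.408 Y35.727
M3 S777
G1 X211.584 Y30.515 F1420
G1 X216.768 Y31.688
G1 X221.009 Y36.056
G1 X223.357 Y40.427
G1 X222.862 Y41.611
G1 X218.571 Y36.416
G00 X211.530 Y39.543
M3 S489
G1 X218.478 Y22.095 F1839
G1 X201.030 Y15.147
G1 X194.082 Y32.595
G1 X211.530 Y39.543
G00 X89.996 Y34.469
M3 S777
G1 X76.439 Y25.636 F1420
G1 X62.012 Y32.961
G1 X61.142 Y49.117
G1 X74.699 Y57.950
G1 X89.126 Y50.625
G1 X89.996 Y34.469
G00 X142.537 Y27.139
M3 S489
G1 X68.849 Y46.231 F1839
G1 X27.618 Y14.857
G1 X159.298 Y58.418
G00 X160.809 Y24.578
M3 S777
G1 X162.125 Y32.517 F1420
G1 X172.553 Y38.682
G1 X186.857 Y42.406
G1 X199.804 Y43.025
G1 X206.158 Y39.872
G1 X200.684 Y32.283
M5
G00 X0.000 Y0.000

viewBox `0 0 292.206 64.303` with mm width/height → 1 unit = 1 mm. Flip: y_m = 64.303 − y_svg.

**Shape 1** — `<polyline>` open polyline, stroke `#000000` → score (S489, F1839). Machine vertices: (276.594,41.460) → (234.281,46.770) → (27.653,55.097). Open path.

**Shape 2** — `<polyline>` open polyline, stroke `#000000` → score (S489, F1839). Machine vertices: (90.385,54.943) → (31.224,20.687) → (210.211,30.223) → (103.228,5.783) → (271.078,16.497). Open path.

**Shape 3** — `<path>` cubic bezier, stroke `#008000` → cut (S777, F1420). Control points (SVG): P0=(206.408,28.576), P1=(216.117,47.514), P2=(231.581,8.991), P3=(218.571,27.887); sampled at t=k/6. Machine vertices: (206.408,35.727) → (211.584,30.515) → (216.768,31.688) → (221.009,36.056) → (223.357,40.427) → (222.862,41.611) → (218.571,36.416). Open path.

**Shape 4** — `<path>` regular polygon, stroke `#000000` → score (S489, F1839). Machine vertices: (211.530,39.543) → (218.478,22.095) → (201.030,15.147) → (194.082,32.595) → (211.530,39.543). Closed: final G1 returns to the first vertex.

**Shape 5** — `<path>` regular polygon, stroke `#008000` → cut (S777, F1420). Machine vertices: (89.996,34.469) → (76.439,25.636) → (62.012,32.961) → (61.142,49.117) → (74.699,57.950) → (89.126,50.625) → (89.996,34.469). Closed: final G1 returns to the first vertex.

**Shape 6** — `<path>` open polyline, stroke `#000000` → score (S489, F1839). Machine vertices: (142.537,27.139) → (68.849,46.231) → (27.618,14.857) → (159.298,58.418). Open path.

**Shape 7** — `<path>` cubic bezier, stroke `#008000` → cut (S777, F1420). Control points (SVG): P0=(160.809,39.725), P1=(150.839,22.516), P2=(226.949,11.961), P3=(200.684,32.020); sampled at t=k/6. Machine vertices: (160.809,24.578) → (162.125,32.517) → (172.553,38.682) → (186.857,42.406) → (199.804,43.025) → (206.158,39.872) → (200.684,32.283). Open path.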